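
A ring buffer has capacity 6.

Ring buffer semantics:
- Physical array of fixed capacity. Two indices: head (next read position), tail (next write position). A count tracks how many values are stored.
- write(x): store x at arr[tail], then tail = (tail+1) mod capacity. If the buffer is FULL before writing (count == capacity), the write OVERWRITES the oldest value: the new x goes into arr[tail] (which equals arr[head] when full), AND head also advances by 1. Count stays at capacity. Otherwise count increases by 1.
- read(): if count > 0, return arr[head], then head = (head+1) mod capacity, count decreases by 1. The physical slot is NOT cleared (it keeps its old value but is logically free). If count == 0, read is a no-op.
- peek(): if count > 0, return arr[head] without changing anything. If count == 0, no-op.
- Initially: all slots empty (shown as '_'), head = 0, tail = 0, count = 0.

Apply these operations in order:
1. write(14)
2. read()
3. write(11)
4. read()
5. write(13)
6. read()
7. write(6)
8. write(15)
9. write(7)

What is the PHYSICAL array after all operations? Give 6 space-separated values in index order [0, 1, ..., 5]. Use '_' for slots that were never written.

After op 1 (write(14)): arr=[14 _ _ _ _ _] head=0 tail=1 count=1
After op 2 (read()): arr=[14 _ _ _ _ _] head=1 tail=1 count=0
After op 3 (write(11)): arr=[14 11 _ _ _ _] head=1 tail=2 count=1
After op 4 (read()): arr=[14 11 _ _ _ _] head=2 tail=2 count=0
After op 5 (write(13)): arr=[14 11 13 _ _ _] head=2 tail=3 count=1
After op 6 (read()): arr=[14 11 13 _ _ _] head=3 tail=3 count=0
After op 7 (write(6)): arr=[14 11 13 6 _ _] head=3 tail=4 count=1
After op 8 (write(15)): arr=[14 11 13 6 15 _] head=3 tail=5 count=2
After op 9 (write(7)): arr=[14 11 13 6 15 7] head=3 tail=0 count=3

Answer: 14 11 13 6 15 7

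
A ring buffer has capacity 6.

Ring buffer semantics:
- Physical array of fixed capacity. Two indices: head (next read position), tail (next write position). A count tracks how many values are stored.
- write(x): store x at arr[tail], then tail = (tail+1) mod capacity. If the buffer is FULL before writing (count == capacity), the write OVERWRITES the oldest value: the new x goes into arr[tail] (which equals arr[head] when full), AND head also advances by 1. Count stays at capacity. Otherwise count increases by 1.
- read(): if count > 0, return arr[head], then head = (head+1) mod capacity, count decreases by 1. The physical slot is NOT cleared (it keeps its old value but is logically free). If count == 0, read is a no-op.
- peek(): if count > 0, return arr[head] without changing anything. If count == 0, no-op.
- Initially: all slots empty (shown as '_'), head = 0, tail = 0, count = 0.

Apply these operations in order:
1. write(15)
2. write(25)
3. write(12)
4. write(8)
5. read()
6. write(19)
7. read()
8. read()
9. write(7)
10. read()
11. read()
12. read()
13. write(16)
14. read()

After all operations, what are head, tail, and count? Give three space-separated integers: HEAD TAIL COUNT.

Answer: 1 1 0

Derivation:
After op 1 (write(15)): arr=[15 _ _ _ _ _] head=0 tail=1 count=1
After op 2 (write(25)): arr=[15 25 _ _ _ _] head=0 tail=2 count=2
After op 3 (write(12)): arr=[15 25 12 _ _ _] head=0 tail=3 count=3
After op 4 (write(8)): arr=[15 25 12 8 _ _] head=0 tail=4 count=4
After op 5 (read()): arr=[15 25 12 8 _ _] head=1 tail=4 count=3
After op 6 (write(19)): arr=[15 25 12 8 19 _] head=1 tail=5 count=4
After op 7 (read()): arr=[15 25 12 8 19 _] head=2 tail=5 count=3
After op 8 (read()): arr=[15 25 12 8 19 _] head=3 tail=5 count=2
After op 9 (write(7)): arr=[15 25 12 8 19 7] head=3 tail=0 count=3
After op 10 (read()): arr=[15 25 12 8 19 7] head=4 tail=0 count=2
After op 11 (read()): arr=[15 25 12 8 19 7] head=5 tail=0 count=1
After op 12 (read()): arr=[15 25 12 8 19 7] head=0 tail=0 count=0
After op 13 (write(16)): arr=[16 25 12 8 19 7] head=0 tail=1 count=1
After op 14 (read()): arr=[16 25 12 8 19 7] head=1 tail=1 count=0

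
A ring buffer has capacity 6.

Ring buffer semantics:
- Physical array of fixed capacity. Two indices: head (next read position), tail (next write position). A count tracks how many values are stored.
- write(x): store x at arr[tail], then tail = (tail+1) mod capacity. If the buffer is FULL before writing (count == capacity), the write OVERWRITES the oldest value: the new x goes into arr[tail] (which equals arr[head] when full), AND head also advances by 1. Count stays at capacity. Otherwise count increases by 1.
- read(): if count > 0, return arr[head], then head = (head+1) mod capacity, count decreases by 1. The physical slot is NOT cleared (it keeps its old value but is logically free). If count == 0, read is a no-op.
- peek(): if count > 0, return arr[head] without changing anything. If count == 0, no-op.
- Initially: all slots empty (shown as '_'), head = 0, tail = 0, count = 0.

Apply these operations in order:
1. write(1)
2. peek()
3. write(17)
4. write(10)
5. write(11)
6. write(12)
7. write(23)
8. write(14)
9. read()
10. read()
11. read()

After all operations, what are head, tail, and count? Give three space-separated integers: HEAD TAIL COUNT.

After op 1 (write(1)): arr=[1 _ _ _ _ _] head=0 tail=1 count=1
After op 2 (peek()): arr=[1 _ _ _ _ _] head=0 tail=1 count=1
After op 3 (write(17)): arr=[1 17 _ _ _ _] head=0 tail=2 count=2
After op 4 (write(10)): arr=[1 17 10 _ _ _] head=0 tail=3 count=3
After op 5 (write(11)): arr=[1 17 10 11 _ _] head=0 tail=4 count=4
After op 6 (write(12)): arr=[1 17 10 11 12 _] head=0 tail=5 count=5
After op 7 (write(23)): arr=[1 17 10 11 12 23] head=0 tail=0 count=6
After op 8 (write(14)): arr=[14 17 10 11 12 23] head=1 tail=1 count=6
After op 9 (read()): arr=[14 17 10 11 12 23] head=2 tail=1 count=5
After op 10 (read()): arr=[14 17 10 11 12 23] head=3 tail=1 count=4
After op 11 (read()): arr=[14 17 10 11 12 23] head=4 tail=1 count=3

Answer: 4 1 3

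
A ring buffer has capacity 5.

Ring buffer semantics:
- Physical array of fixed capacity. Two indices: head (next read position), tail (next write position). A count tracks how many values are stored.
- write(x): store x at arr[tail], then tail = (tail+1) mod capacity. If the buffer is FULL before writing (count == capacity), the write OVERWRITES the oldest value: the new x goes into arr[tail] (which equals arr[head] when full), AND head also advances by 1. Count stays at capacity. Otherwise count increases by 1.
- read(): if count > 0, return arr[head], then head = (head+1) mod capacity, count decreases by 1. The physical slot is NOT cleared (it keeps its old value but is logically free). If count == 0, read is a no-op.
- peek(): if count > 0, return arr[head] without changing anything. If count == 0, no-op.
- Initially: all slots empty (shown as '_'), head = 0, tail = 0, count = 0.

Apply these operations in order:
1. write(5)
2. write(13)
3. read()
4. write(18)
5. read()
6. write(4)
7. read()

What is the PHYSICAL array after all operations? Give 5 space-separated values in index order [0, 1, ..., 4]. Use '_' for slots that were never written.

After op 1 (write(5)): arr=[5 _ _ _ _] head=0 tail=1 count=1
After op 2 (write(13)): arr=[5 13 _ _ _] head=0 tail=2 count=2
After op 3 (read()): arr=[5 13 _ _ _] head=1 tail=2 count=1
After op 4 (write(18)): arr=[5 13 18 _ _] head=1 tail=3 count=2
After op 5 (read()): arr=[5 13 18 _ _] head=2 tail=3 count=1
After op 6 (write(4)): arr=[5 13 18 4 _] head=2 tail=4 count=2
After op 7 (read()): arr=[5 13 18 4 _] head=3 tail=4 count=1

Answer: 5 13 18 4 _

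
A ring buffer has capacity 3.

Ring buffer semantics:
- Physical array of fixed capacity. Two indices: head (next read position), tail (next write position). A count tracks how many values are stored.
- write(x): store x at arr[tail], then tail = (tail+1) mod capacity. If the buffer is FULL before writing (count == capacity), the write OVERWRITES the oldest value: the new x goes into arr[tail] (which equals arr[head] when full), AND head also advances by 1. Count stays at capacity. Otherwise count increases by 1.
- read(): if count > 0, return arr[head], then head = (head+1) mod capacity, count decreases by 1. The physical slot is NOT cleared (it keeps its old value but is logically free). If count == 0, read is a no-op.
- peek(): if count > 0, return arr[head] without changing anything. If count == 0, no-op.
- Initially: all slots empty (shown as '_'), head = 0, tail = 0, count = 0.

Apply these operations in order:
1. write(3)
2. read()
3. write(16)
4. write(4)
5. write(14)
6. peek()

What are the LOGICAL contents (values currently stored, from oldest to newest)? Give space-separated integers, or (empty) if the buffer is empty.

Answer: 16 4 14

Derivation:
After op 1 (write(3)): arr=[3 _ _] head=0 tail=1 count=1
After op 2 (read()): arr=[3 _ _] head=1 tail=1 count=0
After op 3 (write(16)): arr=[3 16 _] head=1 tail=2 count=1
After op 4 (write(4)): arr=[3 16 4] head=1 tail=0 count=2
After op 5 (write(14)): arr=[14 16 4] head=1 tail=1 count=3
After op 6 (peek()): arr=[14 16 4] head=1 tail=1 count=3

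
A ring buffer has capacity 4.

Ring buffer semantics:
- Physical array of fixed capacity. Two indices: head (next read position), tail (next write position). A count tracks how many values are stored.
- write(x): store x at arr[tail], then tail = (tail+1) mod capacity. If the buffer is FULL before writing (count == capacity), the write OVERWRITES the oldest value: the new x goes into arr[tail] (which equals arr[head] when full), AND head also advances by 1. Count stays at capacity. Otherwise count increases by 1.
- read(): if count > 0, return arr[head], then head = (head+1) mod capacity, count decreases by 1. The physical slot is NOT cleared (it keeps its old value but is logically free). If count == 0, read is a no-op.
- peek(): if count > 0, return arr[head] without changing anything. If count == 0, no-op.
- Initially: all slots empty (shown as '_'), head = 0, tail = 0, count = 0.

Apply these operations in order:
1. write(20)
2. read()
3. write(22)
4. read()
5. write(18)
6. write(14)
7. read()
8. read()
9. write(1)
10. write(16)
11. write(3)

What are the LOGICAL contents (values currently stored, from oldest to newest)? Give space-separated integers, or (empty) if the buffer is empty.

After op 1 (write(20)): arr=[20 _ _ _] head=0 tail=1 count=1
After op 2 (read()): arr=[20 _ _ _] head=1 tail=1 count=0
After op 3 (write(22)): arr=[20 22 _ _] head=1 tail=2 count=1
After op 4 (read()): arr=[20 22 _ _] head=2 tail=2 count=0
After op 5 (write(18)): arr=[20 22 18 _] head=2 tail=3 count=1
After op 6 (write(14)): arr=[20 22 18 14] head=2 tail=0 count=2
After op 7 (read()): arr=[20 22 18 14] head=3 tail=0 count=1
After op 8 (read()): arr=[20 22 18 14] head=0 tail=0 count=0
After op 9 (write(1)): arr=[1 22 18 14] head=0 tail=1 count=1
After op 10 (write(16)): arr=[1 16 18 14] head=0 tail=2 count=2
After op 11 (write(3)): arr=[1 16 3 14] head=0 tail=3 count=3

Answer: 1 16 3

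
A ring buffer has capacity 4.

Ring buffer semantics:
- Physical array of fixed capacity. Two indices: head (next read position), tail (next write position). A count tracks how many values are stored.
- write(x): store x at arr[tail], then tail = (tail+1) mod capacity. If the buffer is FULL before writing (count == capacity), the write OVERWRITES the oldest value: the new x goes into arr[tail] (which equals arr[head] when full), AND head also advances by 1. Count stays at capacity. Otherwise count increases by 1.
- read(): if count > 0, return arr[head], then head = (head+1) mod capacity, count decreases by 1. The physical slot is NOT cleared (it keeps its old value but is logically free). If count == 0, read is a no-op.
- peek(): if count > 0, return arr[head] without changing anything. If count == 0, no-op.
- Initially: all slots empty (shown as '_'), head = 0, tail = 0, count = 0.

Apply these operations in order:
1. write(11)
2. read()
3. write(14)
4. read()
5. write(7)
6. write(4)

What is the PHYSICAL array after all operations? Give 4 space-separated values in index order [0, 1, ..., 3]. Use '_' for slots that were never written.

After op 1 (write(11)): arr=[11 _ _ _] head=0 tail=1 count=1
After op 2 (read()): arr=[11 _ _ _] head=1 tail=1 count=0
After op 3 (write(14)): arr=[11 14 _ _] head=1 tail=2 count=1
After op 4 (read()): arr=[11 14 _ _] head=2 tail=2 count=0
After op 5 (write(7)): arr=[11 14 7 _] head=2 tail=3 count=1
After op 6 (write(4)): arr=[11 14 7 4] head=2 tail=0 count=2

Answer: 11 14 7 4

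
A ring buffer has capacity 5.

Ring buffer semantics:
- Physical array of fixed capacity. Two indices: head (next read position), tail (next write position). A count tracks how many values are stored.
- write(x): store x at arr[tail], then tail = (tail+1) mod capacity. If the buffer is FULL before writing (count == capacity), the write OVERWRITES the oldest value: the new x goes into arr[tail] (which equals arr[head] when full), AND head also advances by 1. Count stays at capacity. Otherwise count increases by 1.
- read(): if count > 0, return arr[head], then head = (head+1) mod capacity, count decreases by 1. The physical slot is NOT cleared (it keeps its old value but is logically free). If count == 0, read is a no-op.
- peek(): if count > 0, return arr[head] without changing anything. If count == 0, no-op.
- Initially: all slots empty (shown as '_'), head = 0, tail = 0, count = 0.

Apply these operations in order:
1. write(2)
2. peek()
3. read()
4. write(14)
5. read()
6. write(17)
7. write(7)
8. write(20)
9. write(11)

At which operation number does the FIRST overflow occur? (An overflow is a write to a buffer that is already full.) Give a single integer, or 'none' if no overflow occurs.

After op 1 (write(2)): arr=[2 _ _ _ _] head=0 tail=1 count=1
After op 2 (peek()): arr=[2 _ _ _ _] head=0 tail=1 count=1
After op 3 (read()): arr=[2 _ _ _ _] head=1 tail=1 count=0
After op 4 (write(14)): arr=[2 14 _ _ _] head=1 tail=2 count=1
After op 5 (read()): arr=[2 14 _ _ _] head=2 tail=2 count=0
After op 6 (write(17)): arr=[2 14 17 _ _] head=2 tail=3 count=1
After op 7 (write(7)): arr=[2 14 17 7 _] head=2 tail=4 count=2
After op 8 (write(20)): arr=[2 14 17 7 20] head=2 tail=0 count=3
After op 9 (write(11)): arr=[11 14 17 7 20] head=2 tail=1 count=4

Answer: none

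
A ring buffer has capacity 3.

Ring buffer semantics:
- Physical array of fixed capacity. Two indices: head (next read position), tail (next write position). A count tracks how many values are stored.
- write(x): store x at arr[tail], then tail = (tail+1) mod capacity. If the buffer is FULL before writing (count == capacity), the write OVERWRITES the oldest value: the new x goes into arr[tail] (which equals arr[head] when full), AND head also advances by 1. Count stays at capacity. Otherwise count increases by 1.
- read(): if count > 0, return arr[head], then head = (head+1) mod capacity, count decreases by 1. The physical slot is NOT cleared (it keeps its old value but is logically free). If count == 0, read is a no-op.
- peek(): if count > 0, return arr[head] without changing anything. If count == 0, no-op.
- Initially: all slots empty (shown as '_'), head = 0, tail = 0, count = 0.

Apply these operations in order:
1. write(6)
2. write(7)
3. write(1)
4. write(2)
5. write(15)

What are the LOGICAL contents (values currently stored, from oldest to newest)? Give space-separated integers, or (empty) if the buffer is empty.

After op 1 (write(6)): arr=[6 _ _] head=0 tail=1 count=1
After op 2 (write(7)): arr=[6 7 _] head=0 tail=2 count=2
After op 3 (write(1)): arr=[6 7 1] head=0 tail=0 count=3
After op 4 (write(2)): arr=[2 7 1] head=1 tail=1 count=3
After op 5 (write(15)): arr=[2 15 1] head=2 tail=2 count=3

Answer: 1 2 15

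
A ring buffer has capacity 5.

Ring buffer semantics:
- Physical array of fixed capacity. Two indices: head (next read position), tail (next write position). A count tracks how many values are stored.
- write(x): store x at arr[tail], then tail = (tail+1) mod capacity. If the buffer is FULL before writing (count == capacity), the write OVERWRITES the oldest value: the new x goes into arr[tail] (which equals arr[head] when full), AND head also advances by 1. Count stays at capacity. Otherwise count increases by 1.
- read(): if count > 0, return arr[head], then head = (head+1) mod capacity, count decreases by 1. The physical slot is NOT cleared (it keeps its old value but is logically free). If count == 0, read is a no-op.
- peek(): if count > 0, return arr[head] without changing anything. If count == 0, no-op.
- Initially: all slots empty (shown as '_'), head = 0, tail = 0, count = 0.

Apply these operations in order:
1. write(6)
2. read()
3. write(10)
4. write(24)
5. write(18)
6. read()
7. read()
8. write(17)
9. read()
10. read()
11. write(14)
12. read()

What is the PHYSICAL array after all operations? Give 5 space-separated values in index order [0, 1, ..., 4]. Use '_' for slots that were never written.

After op 1 (write(6)): arr=[6 _ _ _ _] head=0 tail=1 count=1
After op 2 (read()): arr=[6 _ _ _ _] head=1 tail=1 count=0
After op 3 (write(10)): arr=[6 10 _ _ _] head=1 tail=2 count=1
After op 4 (write(24)): arr=[6 10 24 _ _] head=1 tail=3 count=2
After op 5 (write(18)): arr=[6 10 24 18 _] head=1 tail=4 count=3
After op 6 (read()): arr=[6 10 24 18 _] head=2 tail=4 count=2
After op 7 (read()): arr=[6 10 24 18 _] head=3 tail=4 count=1
After op 8 (write(17)): arr=[6 10 24 18 17] head=3 tail=0 count=2
After op 9 (read()): arr=[6 10 24 18 17] head=4 tail=0 count=1
After op 10 (read()): arr=[6 10 24 18 17] head=0 tail=0 count=0
After op 11 (write(14)): arr=[14 10 24 18 17] head=0 tail=1 count=1
After op 12 (read()): arr=[14 10 24 18 17] head=1 tail=1 count=0

Answer: 14 10 24 18 17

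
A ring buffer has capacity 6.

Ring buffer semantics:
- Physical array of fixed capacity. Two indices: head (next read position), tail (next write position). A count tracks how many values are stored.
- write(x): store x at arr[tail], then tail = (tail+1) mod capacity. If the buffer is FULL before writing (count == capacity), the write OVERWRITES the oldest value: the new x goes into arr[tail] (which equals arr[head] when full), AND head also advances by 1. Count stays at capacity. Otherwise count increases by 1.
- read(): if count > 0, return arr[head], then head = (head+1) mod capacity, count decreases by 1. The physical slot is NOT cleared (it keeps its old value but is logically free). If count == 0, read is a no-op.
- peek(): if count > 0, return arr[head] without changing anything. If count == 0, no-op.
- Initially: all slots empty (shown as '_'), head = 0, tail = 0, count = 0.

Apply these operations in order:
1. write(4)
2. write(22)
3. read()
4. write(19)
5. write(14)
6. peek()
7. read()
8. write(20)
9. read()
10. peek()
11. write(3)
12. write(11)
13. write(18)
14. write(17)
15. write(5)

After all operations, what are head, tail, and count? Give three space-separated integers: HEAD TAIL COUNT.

After op 1 (write(4)): arr=[4 _ _ _ _ _] head=0 tail=1 count=1
After op 2 (write(22)): arr=[4 22 _ _ _ _] head=0 tail=2 count=2
After op 3 (read()): arr=[4 22 _ _ _ _] head=1 tail=2 count=1
After op 4 (write(19)): arr=[4 22 19 _ _ _] head=1 tail=3 count=2
After op 5 (write(14)): arr=[4 22 19 14 _ _] head=1 tail=4 count=3
After op 6 (peek()): arr=[4 22 19 14 _ _] head=1 tail=4 count=3
After op 7 (read()): arr=[4 22 19 14 _ _] head=2 tail=4 count=2
After op 8 (write(20)): arr=[4 22 19 14 20 _] head=2 tail=5 count=3
After op 9 (read()): arr=[4 22 19 14 20 _] head=3 tail=5 count=2
After op 10 (peek()): arr=[4 22 19 14 20 _] head=3 tail=5 count=2
After op 11 (write(3)): arr=[4 22 19 14 20 3] head=3 tail=0 count=3
After op 12 (write(11)): arr=[11 22 19 14 20 3] head=3 tail=1 count=4
After op 13 (write(18)): arr=[11 18 19 14 20 3] head=3 tail=2 count=5
After op 14 (write(17)): arr=[11 18 17 14 20 3] head=3 tail=3 count=6
After op 15 (write(5)): arr=[11 18 17 5 20 3] head=4 tail=4 count=6

Answer: 4 4 6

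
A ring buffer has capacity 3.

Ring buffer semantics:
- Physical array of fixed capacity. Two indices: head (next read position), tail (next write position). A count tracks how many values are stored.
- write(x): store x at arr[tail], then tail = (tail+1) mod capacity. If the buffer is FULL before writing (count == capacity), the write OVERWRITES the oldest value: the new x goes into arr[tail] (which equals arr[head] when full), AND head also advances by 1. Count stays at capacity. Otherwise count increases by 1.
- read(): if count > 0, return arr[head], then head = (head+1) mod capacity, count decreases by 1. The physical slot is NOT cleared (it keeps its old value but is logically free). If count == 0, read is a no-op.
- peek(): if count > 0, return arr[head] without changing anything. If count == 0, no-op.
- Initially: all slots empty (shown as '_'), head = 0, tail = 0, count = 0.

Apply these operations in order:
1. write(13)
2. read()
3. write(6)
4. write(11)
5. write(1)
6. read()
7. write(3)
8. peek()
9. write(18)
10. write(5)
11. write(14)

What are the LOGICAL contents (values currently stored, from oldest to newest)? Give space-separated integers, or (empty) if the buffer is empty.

Answer: 18 5 14

Derivation:
After op 1 (write(13)): arr=[13 _ _] head=0 tail=1 count=1
After op 2 (read()): arr=[13 _ _] head=1 tail=1 count=0
After op 3 (write(6)): arr=[13 6 _] head=1 tail=2 count=1
After op 4 (write(11)): arr=[13 6 11] head=1 tail=0 count=2
After op 5 (write(1)): arr=[1 6 11] head=1 tail=1 count=3
After op 6 (read()): arr=[1 6 11] head=2 tail=1 count=2
After op 7 (write(3)): arr=[1 3 11] head=2 tail=2 count=3
After op 8 (peek()): arr=[1 3 11] head=2 tail=2 count=3
After op 9 (write(18)): arr=[1 3 18] head=0 tail=0 count=3
After op 10 (write(5)): arr=[5 3 18] head=1 tail=1 count=3
After op 11 (write(14)): arr=[5 14 18] head=2 tail=2 count=3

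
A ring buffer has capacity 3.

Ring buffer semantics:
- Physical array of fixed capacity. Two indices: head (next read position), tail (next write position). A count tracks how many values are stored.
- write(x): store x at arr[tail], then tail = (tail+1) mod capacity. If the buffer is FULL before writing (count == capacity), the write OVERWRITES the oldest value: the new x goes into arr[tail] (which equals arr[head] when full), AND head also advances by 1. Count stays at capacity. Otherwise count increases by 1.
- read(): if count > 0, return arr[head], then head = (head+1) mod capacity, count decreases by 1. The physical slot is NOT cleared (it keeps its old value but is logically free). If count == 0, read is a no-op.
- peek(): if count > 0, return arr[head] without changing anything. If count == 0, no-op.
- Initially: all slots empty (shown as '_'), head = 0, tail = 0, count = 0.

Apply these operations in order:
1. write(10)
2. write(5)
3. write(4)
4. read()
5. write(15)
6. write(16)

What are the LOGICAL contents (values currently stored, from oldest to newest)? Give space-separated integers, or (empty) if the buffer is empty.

Answer: 4 15 16

Derivation:
After op 1 (write(10)): arr=[10 _ _] head=0 tail=1 count=1
After op 2 (write(5)): arr=[10 5 _] head=0 tail=2 count=2
After op 3 (write(4)): arr=[10 5 4] head=0 tail=0 count=3
After op 4 (read()): arr=[10 5 4] head=1 tail=0 count=2
After op 5 (write(15)): arr=[15 5 4] head=1 tail=1 count=3
After op 6 (write(16)): arr=[15 16 4] head=2 tail=2 count=3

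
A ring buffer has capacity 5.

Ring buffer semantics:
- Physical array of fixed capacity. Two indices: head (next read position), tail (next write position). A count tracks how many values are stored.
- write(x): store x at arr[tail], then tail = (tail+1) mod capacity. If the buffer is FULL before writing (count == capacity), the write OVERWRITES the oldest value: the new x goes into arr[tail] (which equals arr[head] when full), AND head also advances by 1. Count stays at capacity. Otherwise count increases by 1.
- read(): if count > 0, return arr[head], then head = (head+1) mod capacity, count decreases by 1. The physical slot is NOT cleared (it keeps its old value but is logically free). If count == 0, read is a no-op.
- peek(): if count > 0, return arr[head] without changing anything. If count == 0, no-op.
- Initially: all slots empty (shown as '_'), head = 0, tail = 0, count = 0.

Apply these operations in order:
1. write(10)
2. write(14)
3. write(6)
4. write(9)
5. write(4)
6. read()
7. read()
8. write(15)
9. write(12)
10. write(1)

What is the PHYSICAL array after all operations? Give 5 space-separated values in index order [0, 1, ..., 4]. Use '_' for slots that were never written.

After op 1 (write(10)): arr=[10 _ _ _ _] head=0 tail=1 count=1
After op 2 (write(14)): arr=[10 14 _ _ _] head=0 tail=2 count=2
After op 3 (write(6)): arr=[10 14 6 _ _] head=0 tail=3 count=3
After op 4 (write(9)): arr=[10 14 6 9 _] head=0 tail=4 count=4
After op 5 (write(4)): arr=[10 14 6 9 4] head=0 tail=0 count=5
After op 6 (read()): arr=[10 14 6 9 4] head=1 tail=0 count=4
After op 7 (read()): arr=[10 14 6 9 4] head=2 tail=0 count=3
After op 8 (write(15)): arr=[15 14 6 9 4] head=2 tail=1 count=4
After op 9 (write(12)): arr=[15 12 6 9 4] head=2 tail=2 count=5
After op 10 (write(1)): arr=[15 12 1 9 4] head=3 tail=3 count=5

Answer: 15 12 1 9 4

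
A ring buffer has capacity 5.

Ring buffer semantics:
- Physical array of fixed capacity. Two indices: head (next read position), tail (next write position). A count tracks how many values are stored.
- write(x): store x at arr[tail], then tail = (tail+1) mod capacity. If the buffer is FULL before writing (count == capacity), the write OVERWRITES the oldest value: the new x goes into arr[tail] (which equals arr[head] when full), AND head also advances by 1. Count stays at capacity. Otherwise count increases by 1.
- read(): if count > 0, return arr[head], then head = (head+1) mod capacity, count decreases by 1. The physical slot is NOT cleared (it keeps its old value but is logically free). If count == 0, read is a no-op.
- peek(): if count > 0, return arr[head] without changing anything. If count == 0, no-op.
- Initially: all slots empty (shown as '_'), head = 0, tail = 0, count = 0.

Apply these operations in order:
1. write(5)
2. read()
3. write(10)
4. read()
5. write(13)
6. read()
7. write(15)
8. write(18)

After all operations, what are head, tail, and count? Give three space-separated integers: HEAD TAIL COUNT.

Answer: 3 0 2

Derivation:
After op 1 (write(5)): arr=[5 _ _ _ _] head=0 tail=1 count=1
After op 2 (read()): arr=[5 _ _ _ _] head=1 tail=1 count=0
After op 3 (write(10)): arr=[5 10 _ _ _] head=1 tail=2 count=1
After op 4 (read()): arr=[5 10 _ _ _] head=2 tail=2 count=0
After op 5 (write(13)): arr=[5 10 13 _ _] head=2 tail=3 count=1
After op 6 (read()): arr=[5 10 13 _ _] head=3 tail=3 count=0
After op 7 (write(15)): arr=[5 10 13 15 _] head=3 tail=4 count=1
After op 8 (write(18)): arr=[5 10 13 15 18] head=3 tail=0 count=2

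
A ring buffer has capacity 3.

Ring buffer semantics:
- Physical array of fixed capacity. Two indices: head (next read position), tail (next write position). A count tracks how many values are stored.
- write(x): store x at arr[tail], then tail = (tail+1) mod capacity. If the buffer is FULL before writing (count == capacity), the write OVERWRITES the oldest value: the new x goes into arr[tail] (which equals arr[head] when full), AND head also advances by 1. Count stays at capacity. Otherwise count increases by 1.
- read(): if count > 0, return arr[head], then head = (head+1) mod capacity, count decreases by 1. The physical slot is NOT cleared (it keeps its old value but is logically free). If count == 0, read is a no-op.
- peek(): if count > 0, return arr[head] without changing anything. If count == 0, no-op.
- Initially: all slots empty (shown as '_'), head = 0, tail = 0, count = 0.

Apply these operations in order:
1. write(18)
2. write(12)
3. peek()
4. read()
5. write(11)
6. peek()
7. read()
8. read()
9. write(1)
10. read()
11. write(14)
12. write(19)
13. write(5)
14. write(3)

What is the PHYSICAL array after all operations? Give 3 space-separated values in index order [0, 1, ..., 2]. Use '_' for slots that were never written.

Answer: 5 3 19

Derivation:
After op 1 (write(18)): arr=[18 _ _] head=0 tail=1 count=1
After op 2 (write(12)): arr=[18 12 _] head=0 tail=2 count=2
After op 3 (peek()): arr=[18 12 _] head=0 tail=2 count=2
After op 4 (read()): arr=[18 12 _] head=1 tail=2 count=1
After op 5 (write(11)): arr=[18 12 11] head=1 tail=0 count=2
After op 6 (peek()): arr=[18 12 11] head=1 tail=0 count=2
After op 7 (read()): arr=[18 12 11] head=2 tail=0 count=1
After op 8 (read()): arr=[18 12 11] head=0 tail=0 count=0
After op 9 (write(1)): arr=[1 12 11] head=0 tail=1 count=1
After op 10 (read()): arr=[1 12 11] head=1 tail=1 count=0
After op 11 (write(14)): arr=[1 14 11] head=1 tail=2 count=1
After op 12 (write(19)): arr=[1 14 19] head=1 tail=0 count=2
After op 13 (write(5)): arr=[5 14 19] head=1 tail=1 count=3
After op 14 (write(3)): arr=[5 3 19] head=2 tail=2 count=3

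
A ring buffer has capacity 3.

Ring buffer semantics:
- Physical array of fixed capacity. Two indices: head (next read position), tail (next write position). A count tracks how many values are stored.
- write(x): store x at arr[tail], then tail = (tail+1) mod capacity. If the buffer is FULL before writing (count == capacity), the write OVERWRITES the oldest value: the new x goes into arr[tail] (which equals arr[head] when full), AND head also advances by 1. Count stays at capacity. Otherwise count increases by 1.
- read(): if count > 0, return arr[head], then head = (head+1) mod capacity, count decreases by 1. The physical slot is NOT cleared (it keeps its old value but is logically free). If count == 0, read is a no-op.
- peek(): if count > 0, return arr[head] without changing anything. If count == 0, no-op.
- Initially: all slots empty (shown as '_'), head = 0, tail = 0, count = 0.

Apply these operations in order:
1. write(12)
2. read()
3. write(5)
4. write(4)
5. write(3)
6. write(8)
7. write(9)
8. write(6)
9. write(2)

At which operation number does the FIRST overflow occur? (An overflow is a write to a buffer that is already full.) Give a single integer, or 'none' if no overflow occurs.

Answer: 6

Derivation:
After op 1 (write(12)): arr=[12 _ _] head=0 tail=1 count=1
After op 2 (read()): arr=[12 _ _] head=1 tail=1 count=0
After op 3 (write(5)): arr=[12 5 _] head=1 tail=2 count=1
After op 4 (write(4)): arr=[12 5 4] head=1 tail=0 count=2
After op 5 (write(3)): arr=[3 5 4] head=1 tail=1 count=3
After op 6 (write(8)): arr=[3 8 4] head=2 tail=2 count=3
After op 7 (write(9)): arr=[3 8 9] head=0 tail=0 count=3
After op 8 (write(6)): arr=[6 8 9] head=1 tail=1 count=3
After op 9 (write(2)): arr=[6 2 9] head=2 tail=2 count=3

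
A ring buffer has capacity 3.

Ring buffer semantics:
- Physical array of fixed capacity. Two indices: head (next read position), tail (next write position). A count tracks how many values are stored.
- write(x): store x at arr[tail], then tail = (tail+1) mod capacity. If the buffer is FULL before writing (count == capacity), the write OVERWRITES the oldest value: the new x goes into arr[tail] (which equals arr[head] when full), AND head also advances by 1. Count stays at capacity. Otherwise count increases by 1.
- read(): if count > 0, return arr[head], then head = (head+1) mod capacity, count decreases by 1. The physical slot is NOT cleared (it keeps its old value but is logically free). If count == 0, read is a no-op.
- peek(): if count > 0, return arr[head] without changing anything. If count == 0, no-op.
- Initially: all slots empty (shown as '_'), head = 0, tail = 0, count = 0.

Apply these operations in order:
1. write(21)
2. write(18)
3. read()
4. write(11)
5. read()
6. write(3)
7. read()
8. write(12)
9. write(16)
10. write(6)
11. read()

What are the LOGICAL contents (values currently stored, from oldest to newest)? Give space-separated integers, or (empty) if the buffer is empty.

Answer: 16 6

Derivation:
After op 1 (write(21)): arr=[21 _ _] head=0 tail=1 count=1
After op 2 (write(18)): arr=[21 18 _] head=0 tail=2 count=2
After op 3 (read()): arr=[21 18 _] head=1 tail=2 count=1
After op 4 (write(11)): arr=[21 18 11] head=1 tail=0 count=2
After op 5 (read()): arr=[21 18 11] head=2 tail=0 count=1
After op 6 (write(3)): arr=[3 18 11] head=2 tail=1 count=2
After op 7 (read()): arr=[3 18 11] head=0 tail=1 count=1
After op 8 (write(12)): arr=[3 12 11] head=0 tail=2 count=2
After op 9 (write(16)): arr=[3 12 16] head=0 tail=0 count=3
After op 10 (write(6)): arr=[6 12 16] head=1 tail=1 count=3
After op 11 (read()): arr=[6 12 16] head=2 tail=1 count=2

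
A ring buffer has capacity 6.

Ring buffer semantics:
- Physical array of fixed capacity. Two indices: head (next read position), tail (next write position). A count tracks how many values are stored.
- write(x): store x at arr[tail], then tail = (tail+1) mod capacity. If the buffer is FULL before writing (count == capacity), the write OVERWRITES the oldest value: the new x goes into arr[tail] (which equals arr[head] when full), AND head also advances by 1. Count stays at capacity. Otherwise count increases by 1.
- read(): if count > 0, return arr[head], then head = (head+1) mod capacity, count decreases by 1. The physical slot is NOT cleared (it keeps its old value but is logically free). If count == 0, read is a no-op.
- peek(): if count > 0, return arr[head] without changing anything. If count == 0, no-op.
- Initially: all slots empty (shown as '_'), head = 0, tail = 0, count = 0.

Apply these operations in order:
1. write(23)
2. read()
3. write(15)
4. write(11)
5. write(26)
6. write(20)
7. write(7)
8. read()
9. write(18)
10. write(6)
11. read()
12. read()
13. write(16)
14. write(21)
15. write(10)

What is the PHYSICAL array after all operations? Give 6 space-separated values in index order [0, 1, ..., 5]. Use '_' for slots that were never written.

After op 1 (write(23)): arr=[23 _ _ _ _ _] head=0 tail=1 count=1
After op 2 (read()): arr=[23 _ _ _ _ _] head=1 tail=1 count=0
After op 3 (write(15)): arr=[23 15 _ _ _ _] head=1 tail=2 count=1
After op 4 (write(11)): arr=[23 15 11 _ _ _] head=1 tail=3 count=2
After op 5 (write(26)): arr=[23 15 11 26 _ _] head=1 tail=4 count=3
After op 6 (write(20)): arr=[23 15 11 26 20 _] head=1 tail=5 count=4
After op 7 (write(7)): arr=[23 15 11 26 20 7] head=1 tail=0 count=5
After op 8 (read()): arr=[23 15 11 26 20 7] head=2 tail=0 count=4
After op 9 (write(18)): arr=[18 15 11 26 20 7] head=2 tail=1 count=5
After op 10 (write(6)): arr=[18 6 11 26 20 7] head=2 tail=2 count=6
After op 11 (read()): arr=[18 6 11 26 20 7] head=3 tail=2 count=5
After op 12 (read()): arr=[18 6 11 26 20 7] head=4 tail=2 count=4
After op 13 (write(16)): arr=[18 6 16 26 20 7] head=4 tail=3 count=5
After op 14 (write(21)): arr=[18 6 16 21 20 7] head=4 tail=4 count=6
After op 15 (write(10)): arr=[18 6 16 21 10 7] head=5 tail=5 count=6

Answer: 18 6 16 21 10 7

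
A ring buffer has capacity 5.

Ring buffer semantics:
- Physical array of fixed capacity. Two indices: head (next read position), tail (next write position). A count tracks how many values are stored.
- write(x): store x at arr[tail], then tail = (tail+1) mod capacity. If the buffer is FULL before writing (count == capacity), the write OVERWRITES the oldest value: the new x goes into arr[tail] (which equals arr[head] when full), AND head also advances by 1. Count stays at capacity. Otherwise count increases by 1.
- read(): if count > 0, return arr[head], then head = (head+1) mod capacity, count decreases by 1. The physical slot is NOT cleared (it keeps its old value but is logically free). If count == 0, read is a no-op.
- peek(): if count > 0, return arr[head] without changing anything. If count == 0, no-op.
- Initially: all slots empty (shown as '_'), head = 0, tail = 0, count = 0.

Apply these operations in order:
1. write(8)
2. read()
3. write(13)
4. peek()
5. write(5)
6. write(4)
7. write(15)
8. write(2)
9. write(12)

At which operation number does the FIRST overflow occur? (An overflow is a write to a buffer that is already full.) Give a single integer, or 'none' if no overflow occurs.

After op 1 (write(8)): arr=[8 _ _ _ _] head=0 tail=1 count=1
After op 2 (read()): arr=[8 _ _ _ _] head=1 tail=1 count=0
After op 3 (write(13)): arr=[8 13 _ _ _] head=1 tail=2 count=1
After op 4 (peek()): arr=[8 13 _ _ _] head=1 tail=2 count=1
After op 5 (write(5)): arr=[8 13 5 _ _] head=1 tail=3 count=2
After op 6 (write(4)): arr=[8 13 5 4 _] head=1 tail=4 count=3
After op 7 (write(15)): arr=[8 13 5 4 15] head=1 tail=0 count=4
After op 8 (write(2)): arr=[2 13 5 4 15] head=1 tail=1 count=5
After op 9 (write(12)): arr=[2 12 5 4 15] head=2 tail=2 count=5

Answer: 9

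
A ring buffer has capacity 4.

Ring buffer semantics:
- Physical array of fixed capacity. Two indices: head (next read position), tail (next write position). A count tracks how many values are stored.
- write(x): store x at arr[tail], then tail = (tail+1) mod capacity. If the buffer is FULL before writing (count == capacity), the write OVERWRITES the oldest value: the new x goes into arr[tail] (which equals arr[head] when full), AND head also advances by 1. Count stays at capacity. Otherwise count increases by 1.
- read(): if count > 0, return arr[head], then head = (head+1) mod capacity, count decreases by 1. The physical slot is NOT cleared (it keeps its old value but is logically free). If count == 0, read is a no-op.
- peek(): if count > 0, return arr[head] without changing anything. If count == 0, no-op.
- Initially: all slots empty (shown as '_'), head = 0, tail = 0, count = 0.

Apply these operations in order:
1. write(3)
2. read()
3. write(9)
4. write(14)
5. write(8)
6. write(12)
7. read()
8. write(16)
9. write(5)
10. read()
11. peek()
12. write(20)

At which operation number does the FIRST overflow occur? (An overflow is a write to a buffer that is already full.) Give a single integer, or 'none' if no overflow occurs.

After op 1 (write(3)): arr=[3 _ _ _] head=0 tail=1 count=1
After op 2 (read()): arr=[3 _ _ _] head=1 tail=1 count=0
After op 3 (write(9)): arr=[3 9 _ _] head=1 tail=2 count=1
After op 4 (write(14)): arr=[3 9 14 _] head=1 tail=3 count=2
After op 5 (write(8)): arr=[3 9 14 8] head=1 tail=0 count=3
After op 6 (write(12)): arr=[12 9 14 8] head=1 tail=1 count=4
After op 7 (read()): arr=[12 9 14 8] head=2 tail=1 count=3
After op 8 (write(16)): arr=[12 16 14 8] head=2 tail=2 count=4
After op 9 (write(5)): arr=[12 16 5 8] head=3 tail=3 count=4
After op 10 (read()): arr=[12 16 5 8] head=0 tail=3 count=3
After op 11 (peek()): arr=[12 16 5 8] head=0 tail=3 count=3
After op 12 (write(20)): arr=[12 16 5 20] head=0 tail=0 count=4

Answer: 9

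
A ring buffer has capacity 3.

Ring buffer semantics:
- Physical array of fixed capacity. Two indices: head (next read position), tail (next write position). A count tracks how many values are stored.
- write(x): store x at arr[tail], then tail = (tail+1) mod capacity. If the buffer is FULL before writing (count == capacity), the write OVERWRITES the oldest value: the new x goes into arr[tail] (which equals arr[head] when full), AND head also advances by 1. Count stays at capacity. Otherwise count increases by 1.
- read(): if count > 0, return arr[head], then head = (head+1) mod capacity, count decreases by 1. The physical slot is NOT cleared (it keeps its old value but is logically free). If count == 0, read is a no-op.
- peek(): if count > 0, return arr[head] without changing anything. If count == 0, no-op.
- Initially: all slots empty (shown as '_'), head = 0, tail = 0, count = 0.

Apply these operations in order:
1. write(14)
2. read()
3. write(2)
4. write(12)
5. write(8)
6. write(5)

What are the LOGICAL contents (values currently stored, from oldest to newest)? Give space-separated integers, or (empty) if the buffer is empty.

Answer: 12 8 5

Derivation:
After op 1 (write(14)): arr=[14 _ _] head=0 tail=1 count=1
After op 2 (read()): arr=[14 _ _] head=1 tail=1 count=0
After op 3 (write(2)): arr=[14 2 _] head=1 tail=2 count=1
After op 4 (write(12)): arr=[14 2 12] head=1 tail=0 count=2
After op 5 (write(8)): arr=[8 2 12] head=1 tail=1 count=3
After op 6 (write(5)): arr=[8 5 12] head=2 tail=2 count=3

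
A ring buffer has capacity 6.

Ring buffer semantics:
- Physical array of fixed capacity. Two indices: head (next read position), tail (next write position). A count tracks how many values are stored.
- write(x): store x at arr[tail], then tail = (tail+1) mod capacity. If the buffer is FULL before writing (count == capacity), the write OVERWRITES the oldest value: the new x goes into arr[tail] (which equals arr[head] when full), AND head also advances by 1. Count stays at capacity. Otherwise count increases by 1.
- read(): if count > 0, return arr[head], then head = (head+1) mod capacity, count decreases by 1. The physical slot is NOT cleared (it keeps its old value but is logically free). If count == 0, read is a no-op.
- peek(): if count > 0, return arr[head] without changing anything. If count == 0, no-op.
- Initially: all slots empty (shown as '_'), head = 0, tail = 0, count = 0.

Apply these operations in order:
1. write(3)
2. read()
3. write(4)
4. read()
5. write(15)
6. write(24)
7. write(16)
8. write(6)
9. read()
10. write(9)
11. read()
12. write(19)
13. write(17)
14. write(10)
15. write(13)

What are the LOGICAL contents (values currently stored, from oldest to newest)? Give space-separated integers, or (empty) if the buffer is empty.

After op 1 (write(3)): arr=[3 _ _ _ _ _] head=0 tail=1 count=1
After op 2 (read()): arr=[3 _ _ _ _ _] head=1 tail=1 count=0
After op 3 (write(4)): arr=[3 4 _ _ _ _] head=1 tail=2 count=1
After op 4 (read()): arr=[3 4 _ _ _ _] head=2 tail=2 count=0
After op 5 (write(15)): arr=[3 4 15 _ _ _] head=2 tail=3 count=1
After op 6 (write(24)): arr=[3 4 15 24 _ _] head=2 tail=4 count=2
After op 7 (write(16)): arr=[3 4 15 24 16 _] head=2 tail=5 count=3
After op 8 (write(6)): arr=[3 4 15 24 16 6] head=2 tail=0 count=4
After op 9 (read()): arr=[3 4 15 24 16 6] head=3 tail=0 count=3
After op 10 (write(9)): arr=[9 4 15 24 16 6] head=3 tail=1 count=4
After op 11 (read()): arr=[9 4 15 24 16 6] head=4 tail=1 count=3
After op 12 (write(19)): arr=[9 19 15 24 16 6] head=4 tail=2 count=4
After op 13 (write(17)): arr=[9 19 17 24 16 6] head=4 tail=3 count=5
After op 14 (write(10)): arr=[9 19 17 10 16 6] head=4 tail=4 count=6
After op 15 (write(13)): arr=[9 19 17 10 13 6] head=5 tail=5 count=6

Answer: 6 9 19 17 10 13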